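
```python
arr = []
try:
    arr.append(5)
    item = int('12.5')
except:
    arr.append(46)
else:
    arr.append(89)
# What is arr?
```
[5, 46]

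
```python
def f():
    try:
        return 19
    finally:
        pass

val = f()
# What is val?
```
19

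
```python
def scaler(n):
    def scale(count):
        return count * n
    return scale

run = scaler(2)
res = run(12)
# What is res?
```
24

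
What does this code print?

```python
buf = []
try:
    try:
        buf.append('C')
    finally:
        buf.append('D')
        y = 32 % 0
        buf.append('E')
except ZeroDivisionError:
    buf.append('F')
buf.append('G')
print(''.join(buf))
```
CDFG

Exception in inner finally caught by outer except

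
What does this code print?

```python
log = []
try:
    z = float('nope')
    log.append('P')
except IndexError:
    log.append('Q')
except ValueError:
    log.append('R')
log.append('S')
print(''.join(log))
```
RS

ValueError is caught by its specific handler, not IndexError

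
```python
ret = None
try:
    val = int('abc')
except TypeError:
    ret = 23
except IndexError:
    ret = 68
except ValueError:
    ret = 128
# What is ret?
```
128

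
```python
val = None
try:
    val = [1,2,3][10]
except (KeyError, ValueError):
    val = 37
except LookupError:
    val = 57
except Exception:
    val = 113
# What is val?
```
57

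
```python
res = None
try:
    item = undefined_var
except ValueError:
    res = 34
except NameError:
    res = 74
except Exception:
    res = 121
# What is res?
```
74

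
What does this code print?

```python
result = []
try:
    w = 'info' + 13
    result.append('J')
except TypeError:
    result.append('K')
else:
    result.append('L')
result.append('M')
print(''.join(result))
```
KM

else block skipped when exception is caught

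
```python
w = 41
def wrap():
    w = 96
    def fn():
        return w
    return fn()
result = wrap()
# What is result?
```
96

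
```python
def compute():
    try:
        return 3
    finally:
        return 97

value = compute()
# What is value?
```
97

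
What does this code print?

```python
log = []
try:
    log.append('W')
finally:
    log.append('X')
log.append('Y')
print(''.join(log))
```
WXY

try/finally without except, no exception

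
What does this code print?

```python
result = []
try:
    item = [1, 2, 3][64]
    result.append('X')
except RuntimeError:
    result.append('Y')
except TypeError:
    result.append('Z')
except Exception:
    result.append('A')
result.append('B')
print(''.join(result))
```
AB

IndexError not specifically caught, falls to Exception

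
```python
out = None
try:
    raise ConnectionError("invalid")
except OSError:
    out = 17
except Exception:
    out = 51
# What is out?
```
17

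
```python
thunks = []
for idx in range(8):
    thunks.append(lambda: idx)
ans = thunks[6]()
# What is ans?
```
7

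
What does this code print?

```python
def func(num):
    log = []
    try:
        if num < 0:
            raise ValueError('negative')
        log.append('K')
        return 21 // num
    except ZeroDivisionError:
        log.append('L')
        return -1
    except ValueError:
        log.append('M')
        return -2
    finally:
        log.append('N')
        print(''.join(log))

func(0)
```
KLN

num=0 causes ZeroDivisionError, caught, finally prints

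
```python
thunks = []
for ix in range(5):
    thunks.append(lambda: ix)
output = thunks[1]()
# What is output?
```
4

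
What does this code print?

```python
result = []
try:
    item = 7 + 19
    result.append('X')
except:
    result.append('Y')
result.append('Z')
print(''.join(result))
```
XZ

No exception, try block completes normally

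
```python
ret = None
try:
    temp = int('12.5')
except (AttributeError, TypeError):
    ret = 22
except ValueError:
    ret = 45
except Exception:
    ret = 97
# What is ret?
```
45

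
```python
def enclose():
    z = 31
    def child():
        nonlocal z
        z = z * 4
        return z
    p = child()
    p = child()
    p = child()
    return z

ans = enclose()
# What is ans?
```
1984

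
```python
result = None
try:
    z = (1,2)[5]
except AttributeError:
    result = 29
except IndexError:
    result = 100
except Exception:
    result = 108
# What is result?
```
100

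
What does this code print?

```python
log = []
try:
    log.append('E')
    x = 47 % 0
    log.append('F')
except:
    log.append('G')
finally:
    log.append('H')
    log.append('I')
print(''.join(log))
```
EGHI

Code before exception runs, then except, then all of finally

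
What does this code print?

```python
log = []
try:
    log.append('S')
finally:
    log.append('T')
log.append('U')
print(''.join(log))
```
STU

try/finally without except, no exception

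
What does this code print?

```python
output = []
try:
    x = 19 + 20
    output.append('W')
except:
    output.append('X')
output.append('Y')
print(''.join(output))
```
WY

No exception, try block completes normally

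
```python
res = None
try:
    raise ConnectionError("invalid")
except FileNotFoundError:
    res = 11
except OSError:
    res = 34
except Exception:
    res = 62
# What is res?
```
34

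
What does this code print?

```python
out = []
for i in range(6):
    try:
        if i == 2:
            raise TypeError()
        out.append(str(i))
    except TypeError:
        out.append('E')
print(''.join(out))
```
01E345

Exception on i=2 caught, loop continues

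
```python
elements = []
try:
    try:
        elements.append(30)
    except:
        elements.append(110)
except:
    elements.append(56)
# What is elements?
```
[30]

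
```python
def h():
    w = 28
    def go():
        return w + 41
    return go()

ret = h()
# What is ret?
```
69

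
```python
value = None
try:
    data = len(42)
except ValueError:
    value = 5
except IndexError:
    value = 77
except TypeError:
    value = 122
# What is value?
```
122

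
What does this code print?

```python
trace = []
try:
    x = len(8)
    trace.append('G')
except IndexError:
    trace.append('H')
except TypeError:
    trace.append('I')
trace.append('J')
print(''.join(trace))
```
IJ

TypeError is caught by its specific handler, not IndexError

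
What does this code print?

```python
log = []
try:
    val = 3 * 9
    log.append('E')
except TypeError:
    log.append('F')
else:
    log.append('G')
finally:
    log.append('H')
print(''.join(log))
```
EGH

else runs before finally when no exception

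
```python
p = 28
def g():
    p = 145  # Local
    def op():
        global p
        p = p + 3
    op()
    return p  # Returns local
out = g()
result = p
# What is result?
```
31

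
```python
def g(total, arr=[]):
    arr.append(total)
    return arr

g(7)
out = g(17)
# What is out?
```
[7, 17]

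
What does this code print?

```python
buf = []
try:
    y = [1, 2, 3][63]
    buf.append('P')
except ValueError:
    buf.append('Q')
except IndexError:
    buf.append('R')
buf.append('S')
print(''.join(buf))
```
RS

IndexError is caught by its specific handler, not ValueError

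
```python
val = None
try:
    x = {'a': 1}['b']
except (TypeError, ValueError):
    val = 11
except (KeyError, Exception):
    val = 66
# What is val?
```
66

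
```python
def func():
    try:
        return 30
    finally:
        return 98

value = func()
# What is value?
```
98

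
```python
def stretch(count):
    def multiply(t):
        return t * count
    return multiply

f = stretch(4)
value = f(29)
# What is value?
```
116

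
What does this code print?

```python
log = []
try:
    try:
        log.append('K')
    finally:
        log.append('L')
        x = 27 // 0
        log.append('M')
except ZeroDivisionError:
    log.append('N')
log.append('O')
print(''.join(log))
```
KLNO

Exception in inner finally caught by outer except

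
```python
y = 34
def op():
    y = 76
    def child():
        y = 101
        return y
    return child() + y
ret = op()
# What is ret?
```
177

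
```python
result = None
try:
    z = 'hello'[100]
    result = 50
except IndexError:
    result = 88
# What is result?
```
88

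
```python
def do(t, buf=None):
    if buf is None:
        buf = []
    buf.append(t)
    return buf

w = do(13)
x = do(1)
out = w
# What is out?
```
[13]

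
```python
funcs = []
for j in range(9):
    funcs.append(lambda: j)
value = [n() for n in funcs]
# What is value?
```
[8, 8, 8, 8, 8, 8, 8, 8, 8]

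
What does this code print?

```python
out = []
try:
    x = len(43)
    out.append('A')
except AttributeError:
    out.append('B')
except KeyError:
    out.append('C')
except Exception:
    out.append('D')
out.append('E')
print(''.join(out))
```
DE

TypeError not specifically caught, falls to Exception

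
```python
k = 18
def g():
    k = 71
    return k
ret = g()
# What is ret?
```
71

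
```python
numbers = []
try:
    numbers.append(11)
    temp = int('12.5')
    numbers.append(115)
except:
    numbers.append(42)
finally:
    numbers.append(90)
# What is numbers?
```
[11, 42, 90]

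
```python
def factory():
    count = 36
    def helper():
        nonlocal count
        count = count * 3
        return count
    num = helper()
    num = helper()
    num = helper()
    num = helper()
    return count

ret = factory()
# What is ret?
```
2916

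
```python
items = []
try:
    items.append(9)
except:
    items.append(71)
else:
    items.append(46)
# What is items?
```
[9, 46]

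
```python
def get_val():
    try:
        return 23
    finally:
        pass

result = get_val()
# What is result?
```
23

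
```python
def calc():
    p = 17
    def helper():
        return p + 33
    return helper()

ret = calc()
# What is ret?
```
50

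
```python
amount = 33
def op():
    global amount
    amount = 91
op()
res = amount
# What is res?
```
91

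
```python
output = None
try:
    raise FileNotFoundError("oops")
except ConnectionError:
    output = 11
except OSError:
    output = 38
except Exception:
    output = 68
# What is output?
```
38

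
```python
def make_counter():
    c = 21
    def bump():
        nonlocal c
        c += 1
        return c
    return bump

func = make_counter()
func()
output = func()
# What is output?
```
23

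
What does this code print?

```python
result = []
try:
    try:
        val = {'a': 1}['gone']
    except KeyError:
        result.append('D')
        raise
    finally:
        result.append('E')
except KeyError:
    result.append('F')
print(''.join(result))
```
DEF

finally runs before re-raised exception propagates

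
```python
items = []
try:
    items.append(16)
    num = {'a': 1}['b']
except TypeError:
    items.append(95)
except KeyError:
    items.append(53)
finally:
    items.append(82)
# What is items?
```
[16, 53, 82]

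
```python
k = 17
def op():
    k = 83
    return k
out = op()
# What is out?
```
83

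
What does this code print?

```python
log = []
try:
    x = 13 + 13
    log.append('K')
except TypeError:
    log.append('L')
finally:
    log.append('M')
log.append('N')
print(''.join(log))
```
KMN

finally runs after normal execution too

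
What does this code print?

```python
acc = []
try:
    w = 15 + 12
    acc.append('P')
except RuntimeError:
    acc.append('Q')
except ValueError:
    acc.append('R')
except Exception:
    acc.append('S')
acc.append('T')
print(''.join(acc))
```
PT

No exception, try block completes normally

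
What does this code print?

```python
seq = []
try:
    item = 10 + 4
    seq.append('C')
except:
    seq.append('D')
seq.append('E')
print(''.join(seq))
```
CE

No exception, try block completes normally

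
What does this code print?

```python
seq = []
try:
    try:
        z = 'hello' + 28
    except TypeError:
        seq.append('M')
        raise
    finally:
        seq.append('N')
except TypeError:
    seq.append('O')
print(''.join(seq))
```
MNO

finally runs before re-raised exception propagates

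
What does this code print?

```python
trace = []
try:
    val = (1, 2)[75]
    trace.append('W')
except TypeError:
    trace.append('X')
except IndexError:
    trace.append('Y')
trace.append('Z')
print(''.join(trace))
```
YZ

IndexError is caught by its specific handler, not TypeError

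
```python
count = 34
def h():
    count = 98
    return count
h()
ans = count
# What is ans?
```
34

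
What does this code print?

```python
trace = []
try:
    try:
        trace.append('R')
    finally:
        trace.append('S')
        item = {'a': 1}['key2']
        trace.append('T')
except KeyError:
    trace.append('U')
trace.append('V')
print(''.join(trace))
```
RSUV

Exception in inner finally caught by outer except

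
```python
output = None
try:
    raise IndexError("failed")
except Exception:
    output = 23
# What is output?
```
23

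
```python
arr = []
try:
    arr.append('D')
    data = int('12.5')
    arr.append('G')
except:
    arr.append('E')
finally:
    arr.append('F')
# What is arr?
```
['D', 'E', 'F']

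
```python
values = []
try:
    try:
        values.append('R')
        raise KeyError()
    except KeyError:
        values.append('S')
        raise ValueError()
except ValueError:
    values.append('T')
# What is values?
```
['R', 'S', 'T']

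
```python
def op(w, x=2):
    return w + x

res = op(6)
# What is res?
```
8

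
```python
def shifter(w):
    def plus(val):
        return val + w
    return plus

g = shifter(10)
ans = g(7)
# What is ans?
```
17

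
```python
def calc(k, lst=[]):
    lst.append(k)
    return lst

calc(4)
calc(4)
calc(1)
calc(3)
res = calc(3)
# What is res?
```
[4, 4, 1, 3, 3]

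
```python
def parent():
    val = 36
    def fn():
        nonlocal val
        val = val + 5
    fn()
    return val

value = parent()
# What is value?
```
41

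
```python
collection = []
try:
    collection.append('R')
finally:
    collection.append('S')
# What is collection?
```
['R', 'S']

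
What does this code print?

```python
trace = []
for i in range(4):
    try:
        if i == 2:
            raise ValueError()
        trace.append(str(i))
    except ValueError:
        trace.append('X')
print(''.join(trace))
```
01X3

Exception on i=2 caught, loop continues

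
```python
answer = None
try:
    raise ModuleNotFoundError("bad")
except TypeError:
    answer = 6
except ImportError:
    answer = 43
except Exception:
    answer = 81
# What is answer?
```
43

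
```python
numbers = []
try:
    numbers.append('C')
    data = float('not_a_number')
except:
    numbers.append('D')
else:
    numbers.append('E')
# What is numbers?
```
['C', 'D']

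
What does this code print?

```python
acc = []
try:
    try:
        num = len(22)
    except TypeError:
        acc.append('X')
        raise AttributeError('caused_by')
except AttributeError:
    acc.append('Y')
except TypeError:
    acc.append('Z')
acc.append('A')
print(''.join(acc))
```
XYA

AttributeError raised and caught, original TypeError not re-raised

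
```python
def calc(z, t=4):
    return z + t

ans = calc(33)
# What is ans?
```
37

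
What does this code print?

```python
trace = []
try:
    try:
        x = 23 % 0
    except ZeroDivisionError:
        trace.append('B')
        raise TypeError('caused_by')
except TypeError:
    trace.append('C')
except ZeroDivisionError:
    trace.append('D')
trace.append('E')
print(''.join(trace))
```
BCE

TypeError raised and caught, original ZeroDivisionError not re-raised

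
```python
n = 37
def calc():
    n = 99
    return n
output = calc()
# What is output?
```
99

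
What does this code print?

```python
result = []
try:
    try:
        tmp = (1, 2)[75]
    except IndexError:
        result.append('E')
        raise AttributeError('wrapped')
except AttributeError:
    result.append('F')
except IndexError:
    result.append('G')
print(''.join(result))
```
EF

New AttributeError raised, caught by outer AttributeError handler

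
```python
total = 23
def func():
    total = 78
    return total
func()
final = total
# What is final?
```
23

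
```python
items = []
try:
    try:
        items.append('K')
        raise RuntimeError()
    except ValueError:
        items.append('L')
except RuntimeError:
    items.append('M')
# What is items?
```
['K', 'M']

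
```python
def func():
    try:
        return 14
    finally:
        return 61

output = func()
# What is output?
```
61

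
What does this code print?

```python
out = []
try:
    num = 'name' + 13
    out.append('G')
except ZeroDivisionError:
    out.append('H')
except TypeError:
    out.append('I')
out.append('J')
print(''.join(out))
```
IJ

TypeError is caught by its specific handler, not ZeroDivisionError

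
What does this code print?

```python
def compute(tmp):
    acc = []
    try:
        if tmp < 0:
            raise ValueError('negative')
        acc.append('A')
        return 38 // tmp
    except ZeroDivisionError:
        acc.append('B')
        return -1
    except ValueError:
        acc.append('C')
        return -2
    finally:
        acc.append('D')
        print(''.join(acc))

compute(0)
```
ABD

tmp=0 causes ZeroDivisionError, caught, finally prints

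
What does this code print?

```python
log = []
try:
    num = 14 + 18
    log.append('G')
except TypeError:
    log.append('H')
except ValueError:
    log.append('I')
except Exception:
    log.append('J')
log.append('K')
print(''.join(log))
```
GK

No exception, try block completes normally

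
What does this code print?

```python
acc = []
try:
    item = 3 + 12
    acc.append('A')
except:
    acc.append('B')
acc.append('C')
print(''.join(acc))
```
AC

No exception, try block completes normally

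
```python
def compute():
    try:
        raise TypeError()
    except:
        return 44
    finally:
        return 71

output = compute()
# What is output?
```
71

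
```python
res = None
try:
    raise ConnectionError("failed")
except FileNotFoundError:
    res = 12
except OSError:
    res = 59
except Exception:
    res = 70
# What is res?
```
59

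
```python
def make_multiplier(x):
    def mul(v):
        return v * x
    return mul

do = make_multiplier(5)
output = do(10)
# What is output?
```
50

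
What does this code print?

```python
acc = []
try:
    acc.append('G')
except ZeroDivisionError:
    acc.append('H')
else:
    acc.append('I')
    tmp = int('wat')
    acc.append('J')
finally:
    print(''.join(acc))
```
GI

Try succeeds, else appends 'I', ValueError in else is uncaught, finally prints before exception propagates ('J' never appended)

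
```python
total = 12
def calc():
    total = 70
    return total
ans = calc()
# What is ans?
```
70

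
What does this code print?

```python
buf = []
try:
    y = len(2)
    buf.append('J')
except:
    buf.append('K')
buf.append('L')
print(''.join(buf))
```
KL

Exception raised in try, caught by bare except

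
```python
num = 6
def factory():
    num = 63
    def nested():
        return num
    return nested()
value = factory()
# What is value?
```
63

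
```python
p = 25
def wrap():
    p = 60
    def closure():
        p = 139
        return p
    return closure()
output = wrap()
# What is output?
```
139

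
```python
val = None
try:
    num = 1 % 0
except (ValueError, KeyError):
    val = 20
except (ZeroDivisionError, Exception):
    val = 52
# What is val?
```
52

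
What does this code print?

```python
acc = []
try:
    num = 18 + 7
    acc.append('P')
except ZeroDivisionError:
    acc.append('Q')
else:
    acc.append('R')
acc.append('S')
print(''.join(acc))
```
PRS

else block runs when no exception occurs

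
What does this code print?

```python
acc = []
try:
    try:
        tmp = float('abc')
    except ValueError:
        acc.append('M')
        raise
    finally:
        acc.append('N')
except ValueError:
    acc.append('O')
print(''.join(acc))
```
MNO

finally runs before re-raised exception propagates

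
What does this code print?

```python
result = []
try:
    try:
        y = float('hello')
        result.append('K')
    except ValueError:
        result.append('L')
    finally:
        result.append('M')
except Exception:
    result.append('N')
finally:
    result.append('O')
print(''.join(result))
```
LMO

Both finally blocks run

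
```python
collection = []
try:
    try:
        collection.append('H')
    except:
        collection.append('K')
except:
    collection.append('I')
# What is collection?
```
['H']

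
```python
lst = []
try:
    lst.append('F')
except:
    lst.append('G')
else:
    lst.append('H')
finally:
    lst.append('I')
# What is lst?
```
['F', 'H', 'I']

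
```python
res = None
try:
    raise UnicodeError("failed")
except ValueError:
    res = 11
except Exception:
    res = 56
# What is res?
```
11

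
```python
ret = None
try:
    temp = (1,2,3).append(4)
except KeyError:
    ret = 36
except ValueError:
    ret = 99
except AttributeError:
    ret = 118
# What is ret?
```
118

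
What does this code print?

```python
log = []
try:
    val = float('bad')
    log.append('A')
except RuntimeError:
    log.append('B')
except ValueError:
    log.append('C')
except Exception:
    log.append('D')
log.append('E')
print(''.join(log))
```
CE

ValueError matches before generic Exception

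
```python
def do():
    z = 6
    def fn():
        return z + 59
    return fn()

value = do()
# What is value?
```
65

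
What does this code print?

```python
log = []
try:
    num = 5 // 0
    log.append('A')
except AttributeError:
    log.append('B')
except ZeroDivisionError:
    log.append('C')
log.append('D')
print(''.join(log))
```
CD

ZeroDivisionError is caught by its specific handler, not AttributeError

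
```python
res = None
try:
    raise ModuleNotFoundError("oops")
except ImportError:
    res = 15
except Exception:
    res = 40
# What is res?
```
15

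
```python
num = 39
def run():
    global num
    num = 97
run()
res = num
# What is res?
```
97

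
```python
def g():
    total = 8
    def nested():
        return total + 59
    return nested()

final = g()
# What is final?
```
67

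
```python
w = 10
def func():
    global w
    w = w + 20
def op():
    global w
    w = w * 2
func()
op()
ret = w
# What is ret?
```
60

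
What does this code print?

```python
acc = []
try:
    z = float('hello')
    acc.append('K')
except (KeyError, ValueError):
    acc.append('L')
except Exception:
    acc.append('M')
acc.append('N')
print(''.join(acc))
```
LN

ValueError matches tuple containing it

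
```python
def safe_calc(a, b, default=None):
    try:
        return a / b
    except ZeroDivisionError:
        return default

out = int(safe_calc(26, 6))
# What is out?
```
4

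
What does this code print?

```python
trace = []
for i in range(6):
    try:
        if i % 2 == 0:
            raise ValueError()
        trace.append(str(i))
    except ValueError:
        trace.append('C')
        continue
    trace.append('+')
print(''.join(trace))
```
C1+C3+C5+

continue in except skips rest of loop body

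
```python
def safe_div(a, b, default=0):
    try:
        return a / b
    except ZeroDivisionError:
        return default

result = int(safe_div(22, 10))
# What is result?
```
2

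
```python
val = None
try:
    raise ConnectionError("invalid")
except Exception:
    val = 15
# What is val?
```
15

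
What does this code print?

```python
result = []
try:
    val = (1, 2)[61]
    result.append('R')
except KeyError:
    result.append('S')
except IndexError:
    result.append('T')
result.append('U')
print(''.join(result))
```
TU

IndexError is caught by its specific handler, not KeyError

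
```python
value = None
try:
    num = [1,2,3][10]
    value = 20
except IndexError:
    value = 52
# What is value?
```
52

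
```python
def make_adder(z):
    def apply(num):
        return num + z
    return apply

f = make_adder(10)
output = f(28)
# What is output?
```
38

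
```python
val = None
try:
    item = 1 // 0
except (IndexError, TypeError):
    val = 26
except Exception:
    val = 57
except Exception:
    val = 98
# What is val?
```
57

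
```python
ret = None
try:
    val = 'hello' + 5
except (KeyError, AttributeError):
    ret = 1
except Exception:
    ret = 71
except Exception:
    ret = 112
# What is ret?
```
71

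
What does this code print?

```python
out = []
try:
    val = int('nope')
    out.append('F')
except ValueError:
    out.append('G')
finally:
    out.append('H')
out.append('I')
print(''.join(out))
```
GHI

finally always runs, even after exception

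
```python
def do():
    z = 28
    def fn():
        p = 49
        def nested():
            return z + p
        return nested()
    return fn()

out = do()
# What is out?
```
77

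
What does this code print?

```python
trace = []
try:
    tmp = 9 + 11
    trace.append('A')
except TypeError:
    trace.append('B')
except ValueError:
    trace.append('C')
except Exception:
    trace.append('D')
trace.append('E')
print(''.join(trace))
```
AE

No exception, try block completes normally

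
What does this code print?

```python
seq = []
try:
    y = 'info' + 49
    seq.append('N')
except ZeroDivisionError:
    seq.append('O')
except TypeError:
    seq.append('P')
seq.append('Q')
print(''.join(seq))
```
PQ

TypeError is caught by its specific handler, not ZeroDivisionError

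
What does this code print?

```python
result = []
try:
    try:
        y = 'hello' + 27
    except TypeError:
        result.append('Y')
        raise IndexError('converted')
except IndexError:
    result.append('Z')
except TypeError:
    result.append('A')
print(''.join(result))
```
YZ

New IndexError raised, caught by outer IndexError handler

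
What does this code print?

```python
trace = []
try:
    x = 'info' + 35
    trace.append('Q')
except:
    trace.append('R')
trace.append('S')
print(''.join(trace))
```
RS

Exception raised in try, caught by bare except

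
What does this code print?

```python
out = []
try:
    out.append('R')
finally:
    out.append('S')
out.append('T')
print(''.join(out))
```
RST

try/finally without except, no exception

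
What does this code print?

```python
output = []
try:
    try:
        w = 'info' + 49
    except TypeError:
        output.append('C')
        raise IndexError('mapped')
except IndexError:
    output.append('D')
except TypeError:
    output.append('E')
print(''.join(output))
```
CD

New IndexError raised, caught by outer IndexError handler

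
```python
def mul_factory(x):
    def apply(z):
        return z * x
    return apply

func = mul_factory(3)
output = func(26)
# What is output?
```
78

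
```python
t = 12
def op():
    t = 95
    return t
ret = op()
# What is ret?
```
95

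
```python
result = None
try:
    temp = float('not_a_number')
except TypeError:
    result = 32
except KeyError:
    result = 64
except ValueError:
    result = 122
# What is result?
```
122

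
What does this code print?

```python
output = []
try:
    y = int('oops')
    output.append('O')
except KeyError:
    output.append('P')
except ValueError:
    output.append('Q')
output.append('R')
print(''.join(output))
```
QR

ValueError is caught by its specific handler, not KeyError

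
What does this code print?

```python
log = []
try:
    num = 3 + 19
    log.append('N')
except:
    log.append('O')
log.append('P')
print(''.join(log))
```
NP

No exception, try block completes normally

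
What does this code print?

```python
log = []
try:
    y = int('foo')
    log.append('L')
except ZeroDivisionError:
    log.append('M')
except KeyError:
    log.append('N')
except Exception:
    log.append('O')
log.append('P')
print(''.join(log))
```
OP

ValueError not specifically caught, falls to Exception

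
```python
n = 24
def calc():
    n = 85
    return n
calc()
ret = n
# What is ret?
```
24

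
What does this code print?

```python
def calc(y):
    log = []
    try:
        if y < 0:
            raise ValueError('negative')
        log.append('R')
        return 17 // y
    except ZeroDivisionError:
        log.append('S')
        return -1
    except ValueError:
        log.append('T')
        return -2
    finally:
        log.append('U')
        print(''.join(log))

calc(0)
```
RSU

y=0 causes ZeroDivisionError, caught, finally prints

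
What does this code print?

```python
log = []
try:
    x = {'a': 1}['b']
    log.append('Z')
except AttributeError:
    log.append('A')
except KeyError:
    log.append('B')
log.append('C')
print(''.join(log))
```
BC

KeyError is caught by its specific handler, not AttributeError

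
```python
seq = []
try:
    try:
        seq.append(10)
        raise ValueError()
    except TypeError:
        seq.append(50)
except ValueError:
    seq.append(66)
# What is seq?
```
[10, 66]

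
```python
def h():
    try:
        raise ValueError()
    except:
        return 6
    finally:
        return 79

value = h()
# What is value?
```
79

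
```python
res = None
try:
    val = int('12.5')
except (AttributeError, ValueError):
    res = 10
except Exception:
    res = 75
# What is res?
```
10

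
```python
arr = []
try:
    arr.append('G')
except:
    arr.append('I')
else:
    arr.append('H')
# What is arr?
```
['G', 'H']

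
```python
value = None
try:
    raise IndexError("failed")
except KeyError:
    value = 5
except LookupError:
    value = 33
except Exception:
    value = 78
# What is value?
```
33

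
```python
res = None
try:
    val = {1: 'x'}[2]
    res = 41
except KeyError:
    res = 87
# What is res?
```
87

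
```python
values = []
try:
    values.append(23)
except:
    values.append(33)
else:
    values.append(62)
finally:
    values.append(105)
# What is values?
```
[23, 62, 105]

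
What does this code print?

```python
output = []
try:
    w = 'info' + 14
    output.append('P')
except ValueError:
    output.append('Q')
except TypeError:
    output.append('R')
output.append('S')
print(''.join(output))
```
RS

TypeError is caught by its specific handler, not ValueError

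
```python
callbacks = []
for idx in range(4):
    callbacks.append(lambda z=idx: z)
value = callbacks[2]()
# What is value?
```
2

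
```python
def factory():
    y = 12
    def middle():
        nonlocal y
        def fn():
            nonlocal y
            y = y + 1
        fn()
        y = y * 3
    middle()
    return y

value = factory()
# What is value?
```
39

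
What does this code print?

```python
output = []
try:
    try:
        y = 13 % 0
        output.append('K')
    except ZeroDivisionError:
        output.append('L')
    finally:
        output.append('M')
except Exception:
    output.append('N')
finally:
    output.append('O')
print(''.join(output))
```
LMO

Both finally blocks run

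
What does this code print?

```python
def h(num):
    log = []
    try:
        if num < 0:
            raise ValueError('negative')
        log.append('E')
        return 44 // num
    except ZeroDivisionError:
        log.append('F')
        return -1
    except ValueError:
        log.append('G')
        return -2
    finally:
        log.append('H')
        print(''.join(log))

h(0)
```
EFH

num=0 causes ZeroDivisionError, caught, finally prints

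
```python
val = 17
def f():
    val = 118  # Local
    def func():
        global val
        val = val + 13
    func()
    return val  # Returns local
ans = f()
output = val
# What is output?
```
30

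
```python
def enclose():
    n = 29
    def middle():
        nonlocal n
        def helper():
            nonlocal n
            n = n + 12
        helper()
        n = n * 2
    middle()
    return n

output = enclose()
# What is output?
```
82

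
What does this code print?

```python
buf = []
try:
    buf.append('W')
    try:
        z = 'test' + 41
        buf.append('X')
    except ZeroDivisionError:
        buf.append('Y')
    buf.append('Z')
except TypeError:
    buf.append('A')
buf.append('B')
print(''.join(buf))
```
WAB

Inner handler doesn't match, propagates to outer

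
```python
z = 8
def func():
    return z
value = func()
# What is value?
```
8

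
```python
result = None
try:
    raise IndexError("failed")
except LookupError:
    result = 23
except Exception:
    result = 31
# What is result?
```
23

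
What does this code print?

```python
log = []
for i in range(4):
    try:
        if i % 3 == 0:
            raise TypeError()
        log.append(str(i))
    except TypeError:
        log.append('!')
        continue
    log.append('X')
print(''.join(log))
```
!1X2X!

continue in except skips rest of loop body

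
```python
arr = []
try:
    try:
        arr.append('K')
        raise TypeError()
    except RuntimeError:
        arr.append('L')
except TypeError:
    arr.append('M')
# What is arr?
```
['K', 'M']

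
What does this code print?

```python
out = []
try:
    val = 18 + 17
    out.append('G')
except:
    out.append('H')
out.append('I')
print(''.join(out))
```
GI

No exception, try block completes normally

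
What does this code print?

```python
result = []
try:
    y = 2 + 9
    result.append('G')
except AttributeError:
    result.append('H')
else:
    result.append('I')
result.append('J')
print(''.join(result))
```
GIJ

else block runs when no exception occurs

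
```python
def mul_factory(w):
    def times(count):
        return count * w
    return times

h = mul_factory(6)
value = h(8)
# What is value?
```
48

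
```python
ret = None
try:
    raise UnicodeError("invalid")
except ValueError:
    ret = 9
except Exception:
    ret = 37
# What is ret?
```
9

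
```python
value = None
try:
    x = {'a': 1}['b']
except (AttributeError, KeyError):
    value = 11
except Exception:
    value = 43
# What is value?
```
11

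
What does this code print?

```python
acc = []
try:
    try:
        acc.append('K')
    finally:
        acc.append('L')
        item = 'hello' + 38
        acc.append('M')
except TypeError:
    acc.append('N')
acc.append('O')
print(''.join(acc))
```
KLNO

Exception in inner finally caught by outer except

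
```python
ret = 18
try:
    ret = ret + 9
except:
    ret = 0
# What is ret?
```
27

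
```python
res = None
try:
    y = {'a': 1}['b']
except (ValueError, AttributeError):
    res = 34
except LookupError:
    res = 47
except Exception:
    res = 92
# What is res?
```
47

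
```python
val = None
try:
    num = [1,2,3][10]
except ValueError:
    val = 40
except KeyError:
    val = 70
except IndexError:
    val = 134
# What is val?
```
134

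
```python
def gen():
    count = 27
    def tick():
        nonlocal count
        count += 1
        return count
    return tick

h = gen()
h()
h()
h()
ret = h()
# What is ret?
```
31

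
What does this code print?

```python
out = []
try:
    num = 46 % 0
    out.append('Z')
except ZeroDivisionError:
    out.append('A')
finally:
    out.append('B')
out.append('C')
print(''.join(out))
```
ABC

finally always runs, even after exception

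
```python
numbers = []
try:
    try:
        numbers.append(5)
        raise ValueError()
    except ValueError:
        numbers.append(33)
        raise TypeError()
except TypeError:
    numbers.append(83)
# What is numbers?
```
[5, 33, 83]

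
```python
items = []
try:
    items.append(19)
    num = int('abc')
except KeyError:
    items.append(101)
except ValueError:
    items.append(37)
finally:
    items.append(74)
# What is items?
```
[19, 37, 74]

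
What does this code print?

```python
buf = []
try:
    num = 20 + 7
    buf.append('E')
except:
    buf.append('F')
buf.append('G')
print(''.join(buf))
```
EG

No exception, try block completes normally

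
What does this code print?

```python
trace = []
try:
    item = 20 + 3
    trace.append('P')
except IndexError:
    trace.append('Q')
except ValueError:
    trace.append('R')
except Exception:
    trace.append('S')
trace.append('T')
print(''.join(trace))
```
PT

No exception, try block completes normally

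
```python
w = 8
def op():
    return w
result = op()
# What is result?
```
8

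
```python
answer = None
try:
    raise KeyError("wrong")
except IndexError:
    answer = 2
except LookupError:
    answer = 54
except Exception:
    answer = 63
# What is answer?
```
54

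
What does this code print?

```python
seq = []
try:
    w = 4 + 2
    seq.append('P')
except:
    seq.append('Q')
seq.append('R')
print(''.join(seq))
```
PR

No exception, try block completes normally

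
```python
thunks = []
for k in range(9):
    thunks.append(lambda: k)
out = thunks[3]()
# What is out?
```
8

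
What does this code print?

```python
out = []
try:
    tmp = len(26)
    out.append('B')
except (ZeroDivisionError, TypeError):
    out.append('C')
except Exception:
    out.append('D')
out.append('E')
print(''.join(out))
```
CE

TypeError matches tuple containing it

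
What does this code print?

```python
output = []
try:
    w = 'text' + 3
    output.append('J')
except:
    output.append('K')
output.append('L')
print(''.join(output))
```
KL

Exception raised in try, caught by bare except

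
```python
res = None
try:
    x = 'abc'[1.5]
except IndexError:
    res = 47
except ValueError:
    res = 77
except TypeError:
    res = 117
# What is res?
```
117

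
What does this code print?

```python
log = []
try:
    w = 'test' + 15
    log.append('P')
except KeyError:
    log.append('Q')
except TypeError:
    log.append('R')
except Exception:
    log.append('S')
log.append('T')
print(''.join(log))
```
RT

TypeError matches before generic Exception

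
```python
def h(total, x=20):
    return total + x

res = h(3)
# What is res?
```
23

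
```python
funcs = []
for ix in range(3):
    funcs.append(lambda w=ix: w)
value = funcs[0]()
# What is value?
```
0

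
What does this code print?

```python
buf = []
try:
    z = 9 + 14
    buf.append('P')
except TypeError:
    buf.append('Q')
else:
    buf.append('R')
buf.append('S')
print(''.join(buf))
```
PRS

else block runs when no exception occurs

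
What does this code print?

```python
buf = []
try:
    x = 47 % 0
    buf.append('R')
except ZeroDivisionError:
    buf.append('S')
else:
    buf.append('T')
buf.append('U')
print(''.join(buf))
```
SU

else block skipped when exception is caught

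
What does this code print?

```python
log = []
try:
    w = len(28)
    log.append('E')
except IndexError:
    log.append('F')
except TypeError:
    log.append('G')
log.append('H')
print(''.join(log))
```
GH

TypeError is caught by its specific handler, not IndexError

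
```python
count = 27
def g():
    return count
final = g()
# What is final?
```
27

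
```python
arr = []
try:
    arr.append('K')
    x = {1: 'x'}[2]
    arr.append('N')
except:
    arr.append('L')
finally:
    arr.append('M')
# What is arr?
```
['K', 'L', 'M']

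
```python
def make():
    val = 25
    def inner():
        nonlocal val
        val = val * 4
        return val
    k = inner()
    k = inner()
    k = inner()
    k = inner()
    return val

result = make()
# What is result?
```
6400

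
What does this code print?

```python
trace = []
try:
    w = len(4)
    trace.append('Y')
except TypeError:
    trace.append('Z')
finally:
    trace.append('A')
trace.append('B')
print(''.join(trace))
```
ZAB

finally always runs, even after exception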